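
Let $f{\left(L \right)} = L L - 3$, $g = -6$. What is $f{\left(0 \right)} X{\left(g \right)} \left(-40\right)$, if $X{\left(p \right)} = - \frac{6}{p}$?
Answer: $120$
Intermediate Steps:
$f{\left(L \right)} = -3 + L^{2}$ ($f{\left(L \right)} = L^{2} - 3 = -3 + L^{2}$)
$f{\left(0 \right)} X{\left(g \right)} \left(-40\right) = \left(-3 + 0^{2}\right) \left(- \frac{6}{-6}\right) \left(-40\right) = \left(-3 + 0\right) \left(\left(-6\right) \left(- \frac{1}{6}\right)\right) \left(-40\right) = \left(-3\right) 1 \left(-40\right) = \left(-3\right) \left(-40\right) = 120$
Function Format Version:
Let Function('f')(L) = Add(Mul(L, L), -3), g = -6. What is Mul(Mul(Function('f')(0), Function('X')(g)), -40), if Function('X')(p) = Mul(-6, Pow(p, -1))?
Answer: 120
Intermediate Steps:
Function('f')(L) = Add(-3, Pow(L, 2)) (Function('f')(L) = Add(Pow(L, 2), -3) = Add(-3, Pow(L, 2)))
Mul(Mul(Function('f')(0), Function('X')(g)), -40) = Mul(Mul(Add(-3, Pow(0, 2)), Mul(-6, Pow(-6, -1))), -40) = Mul(Mul(Add(-3, 0), Mul(-6, Rational(-1, 6))), -40) = Mul(Mul(-3, 1), -40) = Mul(-3, -40) = 120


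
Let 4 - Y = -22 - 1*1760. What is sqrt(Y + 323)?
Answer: sqrt(2109) ≈ 45.924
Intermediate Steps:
Y = 1786 (Y = 4 - (-22 - 1*1760) = 4 - (-22 - 1760) = 4 - 1*(-1782) = 4 + 1782 = 1786)
sqrt(Y + 323) = sqrt(1786 + 323) = sqrt(2109)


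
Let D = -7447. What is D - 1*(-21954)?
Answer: 14507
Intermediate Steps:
D - 1*(-21954) = -7447 - 1*(-21954) = -7447 + 21954 = 14507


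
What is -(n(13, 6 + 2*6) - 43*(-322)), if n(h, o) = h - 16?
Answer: -13843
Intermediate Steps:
n(h, o) = -16 + h
-(n(13, 6 + 2*6) - 43*(-322)) = -((-16 + 13) - 43*(-322)) = -(-3 + 13846) = -1*13843 = -13843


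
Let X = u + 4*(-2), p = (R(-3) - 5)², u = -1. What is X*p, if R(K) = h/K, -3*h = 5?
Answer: -1600/9 ≈ -177.78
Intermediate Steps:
h = -5/3 (h = -⅓*5 = -5/3 ≈ -1.6667)
R(K) = -5/(3*K)
p = 1600/81 (p = (-5/3/(-3) - 5)² = (-5/3*(-⅓) - 5)² = (5/9 - 5)² = (-40/9)² = 1600/81 ≈ 19.753)
X = -9 (X = -1 + 4*(-2) = -1 - 8 = -9)
X*p = -9*1600/81 = -1600/9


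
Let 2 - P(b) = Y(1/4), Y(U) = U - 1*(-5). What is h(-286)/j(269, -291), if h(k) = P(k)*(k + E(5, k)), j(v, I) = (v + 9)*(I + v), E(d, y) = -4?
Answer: -1885/12232 ≈ -0.15410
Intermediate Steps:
Y(U) = 5 + U (Y(U) = U + 5 = 5 + U)
P(b) = -13/4 (P(b) = 2 - (5 + 1/4) = 2 - (5 + ¼) = 2 - 1*21/4 = 2 - 21/4 = -13/4)
j(v, I) = (9 + v)*(I + v)
h(k) = 13 - 13*k/4 (h(k) = -13*(k - 4)/4 = -13*(-4 + k)/4 = 13 - 13*k/4)
h(-286)/j(269, -291) = (13 - 13/4*(-286))/(269² + 9*(-291) + 9*269 - 291*269) = (13 + 1859/2)/(72361 - 2619 + 2421 - 78279) = (1885/2)/(-6116) = (1885/2)*(-1/6116) = -1885/12232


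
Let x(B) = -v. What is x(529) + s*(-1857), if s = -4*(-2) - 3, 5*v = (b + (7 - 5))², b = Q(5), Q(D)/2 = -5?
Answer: -46489/5 ≈ -9297.8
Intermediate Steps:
Q(D) = -10 (Q(D) = 2*(-5) = -10)
b = -10
v = 64/5 (v = (-10 + (7 - 5))²/5 = (-10 + 2)²/5 = (⅕)*(-8)² = (⅕)*64 = 64/5 ≈ 12.800)
s = 5 (s = 8 - 3 = 5)
x(B) = -64/5 (x(B) = -1*64/5 = -64/5)
x(529) + s*(-1857) = -64/5 + 5*(-1857) = -64/5 - 9285 = -46489/5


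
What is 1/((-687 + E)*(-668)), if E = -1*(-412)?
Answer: 1/183700 ≈ 5.4437e-6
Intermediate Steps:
E = 412
1/((-687 + E)*(-668)) = 1/((-687 + 412)*(-668)) = 1/(-275*(-668)) = 1/183700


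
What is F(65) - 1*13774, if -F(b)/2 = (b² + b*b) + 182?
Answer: -31038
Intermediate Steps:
F(b) = -364 - 4*b² (F(b) = -2*((b² + b*b) + 182) = -2*((b² + b²) + 182) = -2*(2*b² + 182) = -2*(182 + 2*b²) = -364 - 4*b²)
F(65) - 1*13774 = (-364 - 4*65²) - 1*13774 = (-364 - 4*4225) - 13774 = (-364 - 16900) - 13774 = -17264 - 13774 = -31038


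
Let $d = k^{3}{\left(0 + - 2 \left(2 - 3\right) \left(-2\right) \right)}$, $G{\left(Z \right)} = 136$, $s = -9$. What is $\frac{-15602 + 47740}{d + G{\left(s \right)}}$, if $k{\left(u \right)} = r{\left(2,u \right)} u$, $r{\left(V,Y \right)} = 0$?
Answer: $\frac{16069}{68} \approx 236.31$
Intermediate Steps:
$k{\left(u \right)} = 0$ ($k{\left(u \right)} = 0 u = 0$)
$d = 0$ ($d = 0^{3} = 0$)
$\frac{-15602 + 47740}{d + G{\left(s \right)}} = \frac{-15602 + 47740}{0 + 136} = \frac{32138}{136} = 32138 \cdot \frac{1}{136} = \frac{16069}{68}$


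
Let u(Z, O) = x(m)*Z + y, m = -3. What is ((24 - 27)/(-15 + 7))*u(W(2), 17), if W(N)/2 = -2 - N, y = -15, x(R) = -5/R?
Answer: -85/8 ≈ -10.625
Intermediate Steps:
W(N) = -4 - 2*N (W(N) = 2*(-2 - N) = -4 - 2*N)
u(Z, O) = -15 + 5*Z/3 (u(Z, O) = (-5/(-3))*Z - 15 = (-5*(-1/3))*Z - 15 = 5*Z/3 - 15 = -15 + 5*Z/3)
((24 - 27)/(-15 + 7))*u(W(2), 17) = ((24 - 27)/(-15 + 7))*(-15 + 5*(-4 - 2*2)/3) = (-3/(-8))*(-15 + 5*(-4 - 4)/3) = (-3*(-1/8))*(-15 + (5/3)*(-8)) = 3*(-15 - 40/3)/8 = (3/8)*(-85/3) = -85/8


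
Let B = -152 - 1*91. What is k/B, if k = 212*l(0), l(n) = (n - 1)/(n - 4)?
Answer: -53/243 ≈ -0.21811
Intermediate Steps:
l(n) = (-1 + n)/(-4 + n)
k = 53 (k = 212*((-1 + 0)/(-4 + 0)) = 212*(-1/(-4)) = 212*(-1/4*(-1)) = 212*(1/4) = 53)
B = -243 (B = -152 - 91 = -243)
k/B = 53/(-243) = 53*(-1/243) = -53/243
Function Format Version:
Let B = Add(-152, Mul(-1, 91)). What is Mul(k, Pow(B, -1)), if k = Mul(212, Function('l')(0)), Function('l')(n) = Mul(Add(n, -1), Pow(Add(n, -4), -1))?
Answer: Rational(-53, 243) ≈ -0.21811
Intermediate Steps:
Function('l')(n) = Mul(Pow(Add(-4, n), -1), Add(-1, n)) (Function('l')(n) = Mul(Add(-1, n), Pow(Add(-4, n), -1)) = Mul(Pow(Add(-4, n), -1), Add(-1, n)))
k = 53 (k = Mul(212, Mul(Pow(Add(-4, 0), -1), Add(-1, 0))) = Mul(212, Mul(Pow(-4, -1), -1)) = Mul(212, Mul(Rational(-1, 4), -1)) = Mul(212, Rational(1, 4)) = 53)
B = -243 (B = Add(-152, -91) = -243)
Mul(k, Pow(B, -1)) = Mul(53, Pow(-243, -1)) = Mul(53, Rational(-1, 243)) = Rational(-53, 243)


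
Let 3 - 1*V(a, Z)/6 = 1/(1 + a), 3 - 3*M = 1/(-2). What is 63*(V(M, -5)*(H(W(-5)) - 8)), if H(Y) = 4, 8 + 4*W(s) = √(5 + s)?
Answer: -49896/13 ≈ -3838.2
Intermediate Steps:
W(s) = -2 + √(5 + s)/4
M = 7/6 (M = 1 - ⅓/(-2) = 1 - ⅓*(-½) = 1 + ⅙ = 7/6 ≈ 1.1667)
V(a, Z) = 18 - 6/(1 + a)
63*(V(M, -5)*(H(W(-5)) - 8)) = 63*((6*(2 + 3*(7/6))/(1 + 7/6))*(4 - 8)) = 63*((6*(2 + 7/2)/(13/6))*(-4)) = 63*((6*(6/13)*(11/2))*(-4)) = 63*((198/13)*(-4)) = 63*(-792/13) = -49896/13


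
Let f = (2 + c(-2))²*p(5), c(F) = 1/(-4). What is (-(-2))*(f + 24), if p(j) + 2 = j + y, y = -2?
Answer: 433/8 ≈ 54.125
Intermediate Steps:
p(j) = -4 + j (p(j) = -2 + (j - 2) = -2 + (-2 + j) = -4 + j)
c(F) = -¼
f = 49/16 (f = (2 - ¼)²*(-4 + 5) = (7/4)²*1 = (49/16)*1 = 49/16 ≈ 3.0625)
(-(-2))*(f + 24) = (-(-2))*(49/16 + 24) = -1*(-2)*(433/16) = 2*(433/16) = 433/8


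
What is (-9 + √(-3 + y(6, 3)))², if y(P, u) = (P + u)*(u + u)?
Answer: (9 - √51)² ≈ 3.4543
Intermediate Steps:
y(P, u) = 2*u*(P + u) (y(P, u) = (P + u)*(2*u) = 2*u*(P + u))
(-9 + √(-3 + y(6, 3)))² = (-9 + √(-3 + 2*3*(6 + 3)))² = (-9 + √(-3 + 2*3*9))² = (-9 + √(-3 + 54))² = (-9 + √51)²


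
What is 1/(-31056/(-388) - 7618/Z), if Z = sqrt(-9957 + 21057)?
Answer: 2089874700/30765858671 + 179194405*sqrt(111)/30765858671 ≈ 0.12929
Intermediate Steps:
Z = 10*sqrt(111) (Z = sqrt(11100) = 10*sqrt(111) ≈ 105.36)
1/(-31056/(-388) - 7618/Z) = 1/(-31056/(-388) - 7618*sqrt(111)/1110) = 1/(-31056*(-1/388) - 3809*sqrt(111)/555) = 1/(7764/97 - 3809*sqrt(111)/555)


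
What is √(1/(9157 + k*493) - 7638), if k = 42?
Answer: I*√6811558967759/29863 ≈ 87.396*I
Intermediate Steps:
√(1/(9157 + k*493) - 7638) = √(1/(9157 + 42*493) - 7638) = √(1/(9157 + 20706) - 7638) = √(1/29863 - 7638) = √(-228093593/29863) = I*√6811558967759/29863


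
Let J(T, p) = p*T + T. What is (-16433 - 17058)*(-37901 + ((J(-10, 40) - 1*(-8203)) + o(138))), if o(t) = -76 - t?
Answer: 1015514102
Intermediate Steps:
J(T, p) = T + T*p (J(T, p) = T*p + T = T + T*p)
(-16433 - 17058)*(-37901 + ((J(-10, 40) - 1*(-8203)) + o(138))) = (-16433 - 17058)*(-37901 + ((-10*(1 + 40) - 1*(-8203)) + (-76 - 1*138))) = -33491*(-37901 + ((-10*41 + 8203) + (-76 - 138))) = -33491*(-37901 + ((-410 + 8203) - 214)) = -33491*(-37901 + (7793 - 214)) = -33491*(-37901 + 7579) = -33491*(-30322) = 1015514102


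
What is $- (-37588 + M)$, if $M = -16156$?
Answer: $53744$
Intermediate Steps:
$- (-37588 + M) = - (-37588 - 16156) = \left(-1\right) \left(-53744\right) = 53744$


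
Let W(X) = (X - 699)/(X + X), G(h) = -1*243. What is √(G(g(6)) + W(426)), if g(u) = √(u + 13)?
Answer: I*√4906313/142 ≈ 15.599*I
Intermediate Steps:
g(u) = √(13 + u)
G(h) = -243
W(X) = (-699 + X)/(2*X) (W(X) = (-699 + X)/((2*X)) = (-699 + X)*(1/(2*X)) = (-699 + X)/(2*X))
√(G(g(6)) + W(426)) = √(-243 + (½)*(-699 + 426)/426) = √(-243 + (½)*(1/426)*(-273)) = √(-243 - 91/284) = √(-69103/284) = I*√4906313/142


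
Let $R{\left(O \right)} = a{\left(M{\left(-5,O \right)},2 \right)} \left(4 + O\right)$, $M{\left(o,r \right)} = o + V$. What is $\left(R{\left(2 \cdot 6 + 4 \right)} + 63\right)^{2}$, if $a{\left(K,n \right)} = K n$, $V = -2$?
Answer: $47089$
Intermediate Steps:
$M{\left(o,r \right)} = -2 + o$ ($M{\left(o,r \right)} = o - 2 = -2 + o$)
$R{\left(O \right)} = -56 - 14 O$ ($R{\left(O \right)} = \left(-2 - 5\right) 2 \left(4 + O\right) = \left(-7\right) 2 \left(4 + O\right) = - 14 \left(4 + O\right) = -56 - 14 O$)
$\left(R{\left(2 \cdot 6 + 4 \right)} + 63\right)^{2} = \left(\left(-56 - 14 \left(2 \cdot 6 + 4\right)\right) + 63\right)^{2} = \left(\left(-56 - 14 \left(12 + 4\right)\right) + 63\right)^{2} = \left(\left(-56 - 224\right) + 63\right)^{2} = \left(-280 + 63\right)^{2} = \left(-217\right)^{2} = 47089$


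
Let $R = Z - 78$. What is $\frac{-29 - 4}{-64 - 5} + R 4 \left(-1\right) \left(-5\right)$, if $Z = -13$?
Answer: $- \frac{41849}{23} \approx -1819.5$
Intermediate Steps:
$R = -91$ ($R = -13 - 78 = -91$)
$\frac{-29 - 4}{-64 - 5} + R 4 \left(-1\right) \left(-5\right) = \frac{-29 - 4}{-64 - 5} - 91 \cdot 4 \left(-1\right) \left(-5\right) = - \frac{33}{-69} - 91 \left(\left(-4\right) \left(-5\right)\right) = \left(-33\right) \left(- \frac{1}{69}\right) - 1820 = \frac{11}{23} - 1820 = - \frac{41849}{23}$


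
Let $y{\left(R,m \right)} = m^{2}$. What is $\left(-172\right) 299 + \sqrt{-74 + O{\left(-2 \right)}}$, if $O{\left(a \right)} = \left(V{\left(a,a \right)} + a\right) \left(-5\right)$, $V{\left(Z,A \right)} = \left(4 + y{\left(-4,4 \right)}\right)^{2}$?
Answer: $-51428 + 4 i \sqrt{129} \approx -51428.0 + 45.431 i$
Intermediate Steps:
$V{\left(Z,A \right)} = 400$ ($V{\left(Z,A \right)} = \left(4 + 4^{2}\right)^{2} = \left(4 + 16\right)^{2} = 20^{2} = 400$)
$O{\left(a \right)} = -2000 - 5 a$ ($O{\left(a \right)} = \left(400 + a\right) \left(-5\right) = -2000 - 5 a$)
$\left(-172\right) 299 + \sqrt{-74 + O{\left(-2 \right)}} = \left(-172\right) 299 + \sqrt{-74 - 1990} = -51428 + \sqrt{-74 + \left(-2000 + 10\right)} = -51428 + \sqrt{-74 - 1990} = -51428 + \sqrt{-2064} = -51428 + 4 i \sqrt{129}$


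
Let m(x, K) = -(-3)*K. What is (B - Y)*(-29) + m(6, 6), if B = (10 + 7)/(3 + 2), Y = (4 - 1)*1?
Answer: 32/5 ≈ 6.4000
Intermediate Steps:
m(x, K) = 3*K
Y = 3 (Y = 3*1 = 3)
B = 17/5 ≈ 3.4000
(B - Y)*(-29) + m(6, 6) = (17/5 - 1*3)*(-29) + 3*6 = (17/5 - 3)*(-29) + 18 = (⅖)*(-29) + 18 = -58/5 + 18 = 32/5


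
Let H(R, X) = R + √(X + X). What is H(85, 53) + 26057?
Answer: 26142 + √106 ≈ 26152.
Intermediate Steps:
H(R, X) = R + √2*√X (H(R, X) = R + √(2*X) = R + √2*√X)
H(85, 53) + 26057 = (85 + √2*√53) + 26057 = (85 + √106) + 26057 = 26142 + √106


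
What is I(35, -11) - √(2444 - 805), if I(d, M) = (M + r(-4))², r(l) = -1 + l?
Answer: 256 - √1639 ≈ 215.52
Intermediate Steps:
I(d, M) = (-5 + M)² (I(d, M) = (M + (-1 - 4))² = (M - 5)² = (-5 + M)²)
I(35, -11) - √(2444 - 805) = (-5 - 11)² - √(2444 - 805) = (-16)² - √1639 = 256 - √1639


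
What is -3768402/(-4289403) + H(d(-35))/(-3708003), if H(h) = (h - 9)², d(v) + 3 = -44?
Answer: 4653264784466/5301706397403 ≈ 0.87769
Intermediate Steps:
d(v) = -47 (d(v) = -3 - 44 = -47)
H(h) = (-9 + h)²
-3768402/(-4289403) + H(d(-35))/(-3708003) = -3768402/(-4289403) + (-9 - 47)²/(-3708003) = -3768402*(-1/4289403) + (-56)²*(-1/3708003) = 1256134/1429801 + 3136*(-1/3708003) = 1256134/1429801 - 3136/3708003 = 4653264784466/5301706397403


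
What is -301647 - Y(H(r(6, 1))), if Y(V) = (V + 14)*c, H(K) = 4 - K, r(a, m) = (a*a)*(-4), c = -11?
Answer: -299865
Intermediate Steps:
r(a, m) = -4*a² (r(a, m) = a²*(-4) = -4*a²)
Y(V) = -154 - 11*V (Y(V) = (V + 14)*(-11) = (14 + V)*(-11) = -154 - 11*V)
-301647 - Y(H(r(6, 1))) = -301647 - (-154 - 11*(4 - (-4)*6²)) = -301647 - (-154 - 11*(4 - (-4)*36)) = -301647 - (-154 - 11*(4 - 1*(-144))) = -301647 - (-154 - 11*(4 + 144)) = -301647 - (-154 - 11*148) = -301647 - (-154 - 1628) = -301647 - 1*(-1782) = -301647 + 1782 = -299865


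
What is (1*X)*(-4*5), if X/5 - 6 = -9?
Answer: 300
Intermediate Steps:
X = -15 (X = 30 + 5*(-9) = 30 - 45 = -15)
(1*X)*(-4*5) = (1*(-15))*(-4*5) = -15*(-20) = 300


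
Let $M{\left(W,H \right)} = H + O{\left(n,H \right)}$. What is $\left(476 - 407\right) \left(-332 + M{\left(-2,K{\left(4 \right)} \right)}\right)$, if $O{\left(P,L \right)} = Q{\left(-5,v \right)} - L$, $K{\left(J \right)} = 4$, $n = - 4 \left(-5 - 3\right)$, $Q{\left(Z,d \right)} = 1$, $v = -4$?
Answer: $-22839$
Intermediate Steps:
$n = 32$ ($n = \left(-4\right) \left(-8\right) = 32$)
$O{\left(P,L \right)} = 1 - L$
$M{\left(W,H \right)} = 1$ ($M{\left(W,H \right)} = H - \left(-1 + H\right) = 1$)
$\left(476 - 407\right) \left(-332 + M{\left(-2,K{\left(4 \right)} \right)}\right) = \left(476 - 407\right) \left(-332 + 1\right) = 69 \left(-331\right) = -22839$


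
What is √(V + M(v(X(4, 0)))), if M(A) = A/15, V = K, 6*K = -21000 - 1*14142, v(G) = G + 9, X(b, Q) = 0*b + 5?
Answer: I*√1317615/15 ≈ 76.525*I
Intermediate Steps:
X(b, Q) = 5 (X(b, Q) = 0 + 5 = 5)
v(G) = 9 + G
K = -5857 (K = (-21000 - 1*14142)/6 = (-21000 - 14142)/6 = (⅙)*(-35142) = -5857)
V = -5857
M(A) = A/15 (M(A) = A*(1/15) = A/15)
√(V + M(v(X(4, 0)))) = √(-5857 + (9 + 5)/15) = √(-5857 + (1/15)*14) = √(-5857 + 14/15) = √(-87841/15) = I*√1317615/15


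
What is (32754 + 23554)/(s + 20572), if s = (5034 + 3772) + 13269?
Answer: 56308/42647 ≈ 1.3203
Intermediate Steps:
s = 22075 (s = 8806 + 13269 = 22075)
(32754 + 23554)/(s + 20572) = (32754 + 23554)/(22075 + 20572) = 56308/42647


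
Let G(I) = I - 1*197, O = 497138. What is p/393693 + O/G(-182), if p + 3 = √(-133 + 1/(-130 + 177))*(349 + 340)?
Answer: -65239917257/49736549 + 17225*I*√470/18503571 ≈ -1311.7 + 0.020181*I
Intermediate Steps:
p = -3 + 17225*I*√470/47 (p = -3 + √(-133 + 1/(-130 + 177))*(349 + 340) = -3 + √(-133 + 1/47)*689 = -3 + √(-6250/47)*689 = -3 + (25*I*√470/47)*689 = -3 + 17225*I*√470/47 ≈ -3.0 + 7945.3*I)
G(I) = -197 + I (G(I) = I - 197 = -197 + I)
p/393693 + O/G(-182) = (-3 + 17225*I*√470/47)/393693 + 497138/(-197 - 182) = (-3 + 17225*I*√470/47)*(1/393693) + 497138/(-379) = (-1/131231 + 17225*I*√470/18503571) + 497138*(-1/379) = (-1/131231 + 17225*I*√470/18503571) - 497138/379 = -65239917257/49736549 + 17225*I*√470/18503571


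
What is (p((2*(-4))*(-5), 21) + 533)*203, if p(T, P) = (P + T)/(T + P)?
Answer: 108402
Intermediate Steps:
p(T, P) = 1 (p(T, P) = (P + T)/(P + T) = 1)
(p((2*(-4))*(-5), 21) + 533)*203 = (1 + 533)*203 = 534*203 = 108402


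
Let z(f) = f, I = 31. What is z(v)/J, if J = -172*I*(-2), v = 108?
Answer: 27/2666 ≈ 0.010128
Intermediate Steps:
J = 10664 (J = -5332*(-2) = -172*(-62) = 10664)
z(v)/J = 108/10664 = 108*(1/10664) = 27/2666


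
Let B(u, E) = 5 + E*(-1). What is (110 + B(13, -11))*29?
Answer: 3654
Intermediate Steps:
B(u, E) = 5 - E
(110 + B(13, -11))*29 = (110 + (5 - 1*(-11)))*29 = (110 + (5 + 11))*29 = (110 + 16)*29 = 126*29 = 3654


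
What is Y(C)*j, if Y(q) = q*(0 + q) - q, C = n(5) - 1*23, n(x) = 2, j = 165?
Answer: 76230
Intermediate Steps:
C = -21 (C = 2 - 1*23 = 2 - 23 = -21)
Y(q) = q² - q (Y(q) = q*q - q = q² - q)
Y(C)*j = -21*(-1 - 21)*165 = -21*(-22)*165 = 462*165 = 76230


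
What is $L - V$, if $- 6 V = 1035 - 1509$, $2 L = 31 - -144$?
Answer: $\frac{17}{2} \approx 8.5$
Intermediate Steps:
$L = \frac{175}{2}$ ($L = \frac{31 - -144}{2} = \frac{31 + 144}{2} = \frac{1}{2} \cdot 175 = \frac{175}{2} \approx 87.5$)
$V = 79$ ($V = - \frac{1035 - 1509}{6} = \left(- \frac{1}{6}\right) \left(-474\right) = 79$)
$L - V = \frac{175}{2} - 79 = \frac{17}{2}$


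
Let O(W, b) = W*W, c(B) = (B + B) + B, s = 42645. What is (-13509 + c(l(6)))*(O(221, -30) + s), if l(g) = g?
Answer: -1234237626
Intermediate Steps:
c(B) = 3*B (c(B) = 2*B + B = 3*B)
O(W, b) = W²
(-13509 + c(l(6)))*(O(221, -30) + s) = (-13509 + 3*6)*(221² + 42645) = (-13509 + 18)*(48841 + 42645) = -13491*91486 = -1234237626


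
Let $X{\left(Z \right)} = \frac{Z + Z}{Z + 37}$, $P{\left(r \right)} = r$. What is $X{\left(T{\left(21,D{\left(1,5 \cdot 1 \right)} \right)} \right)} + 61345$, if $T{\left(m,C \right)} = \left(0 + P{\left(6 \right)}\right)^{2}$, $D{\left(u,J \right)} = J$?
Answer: $\frac{4478257}{73} \approx 61346.0$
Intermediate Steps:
$T{\left(m,C \right)} = 36$ ($T{\left(m,C \right)} = \left(0 + 6\right)^{2} = 6^{2} = 36$)
$X{\left(Z \right)} = \frac{2 Z}{37 + Z}$
$X{\left(T{\left(21,D{\left(1,5 \cdot 1 \right)} \right)} \right)} + 61345 = 2 \cdot 36 \frac{1}{37 + 36} + 61345 = 2 \cdot 36 \cdot \frac{1}{73} + 61345 = \frac{72}{73} + 61345 = \frac{4478257}{73}$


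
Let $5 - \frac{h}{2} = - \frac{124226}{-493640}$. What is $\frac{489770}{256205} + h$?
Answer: $\frac{72142289007}{6323651810} \approx 11.408$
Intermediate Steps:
$h = \frac{1171987}{123410}$ ($h = 10 - 2 \left(- \frac{124226}{-493640}\right) = 10 - 2 \left(\left(-124226\right) \left(- \frac{1}{493640}\right)\right) = 10 - \frac{62113}{123410} = \frac{1171987}{123410} \approx 9.4967$)
$\frac{489770}{256205} + h = \frac{489770}{256205} + \frac{1171987}{123410} = 489770 \cdot \frac{1}{256205} + \frac{1171987}{123410} = \frac{97954}{51241} + \frac{1171987}{123410} = \frac{72142289007}{6323651810}$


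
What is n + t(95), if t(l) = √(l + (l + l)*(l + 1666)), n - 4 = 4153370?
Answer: 4153374 + √334685 ≈ 4.1540e+6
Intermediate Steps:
n = 4153374 (n = 4 + 4153370 = 4153374)
t(l) = √(l + 2*l*(1666 + l)) (t(l) = √(l + (2*l)*(1666 + l)) = √(l + 2*l*(1666 + l)))
n + t(95) = 4153374 + √(95*(3333 + 2*95)) = 4153374 + √(95*(3333 + 190)) = 4153374 + √(95*3523) = 4153374 + √334685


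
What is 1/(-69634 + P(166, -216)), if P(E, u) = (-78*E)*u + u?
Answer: 1/2726918 ≈ 3.6671e-7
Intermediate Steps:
P(E, u) = u - 78*E*u (P(E, u) = -78*E*u + u = u - 78*E*u)
1/(-69634 + P(166, -216)) = 1/(-69634 - 216*(1 - 78*166)) = 1/(-69634 - 216*(1 - 12948)) = 1/(-69634 - 216*(-12947)) = 1/(-69634 + 2796552) = 1/2726918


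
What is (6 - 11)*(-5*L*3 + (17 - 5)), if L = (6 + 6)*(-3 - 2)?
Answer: -4560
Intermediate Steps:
L = -60 (L = 12*(-5) = -60)
(6 - 11)*(-5*L*3 + (17 - 5)) = (6 - 11)*(-5*(-60)*3 + (17 - 5)) = -5*(300*3 + 12) = -5*(900 + 12) = -5*912 = -4560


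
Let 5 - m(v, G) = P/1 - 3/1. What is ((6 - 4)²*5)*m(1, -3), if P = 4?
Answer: 80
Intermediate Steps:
m(v, G) = 4 (m(v, G) = 5 - (4/1 - 3/1) = 5 - (4*1 - 3*1) = 5 - (4 - 3) = 5 - 1*1 = 5 - 1 = 4)
((6 - 4)²*5)*m(1, -3) = ((6 - 4)²*5)*4 = (2²*5)*4 = (4*5)*4 = 20*4 = 80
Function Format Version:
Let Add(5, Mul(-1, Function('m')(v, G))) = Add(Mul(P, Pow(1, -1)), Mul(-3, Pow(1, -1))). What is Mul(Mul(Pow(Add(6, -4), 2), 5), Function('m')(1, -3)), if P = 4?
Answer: 80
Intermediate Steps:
Function('m')(v, G) = 4 (Function('m')(v, G) = Add(5, Mul(-1, Add(Mul(4, Pow(1, -1)), Mul(-3, Pow(1, -1))))) = Add(5, Mul(-1, Add(Mul(4, 1), Mul(-3, 1)))) = Add(5, Mul(-1, Add(4, -3))) = Add(5, Mul(-1, 1)) = Add(5, -1) = 4)
Mul(Mul(Pow(Add(6, -4), 2), 5), Function('m')(1, -3)) = Mul(Mul(Pow(Add(6, -4), 2), 5), 4) = Mul(Mul(Pow(2, 2), 5), 4) = Mul(Mul(4, 5), 4) = Mul(20, 4) = 80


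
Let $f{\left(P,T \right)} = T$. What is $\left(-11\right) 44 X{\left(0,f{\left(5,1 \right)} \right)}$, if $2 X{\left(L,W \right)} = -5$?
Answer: $1210$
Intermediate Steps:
$X{\left(L,W \right)} = - \frac{5}{2}$ ($X{\left(L,W \right)} = \frac{1}{2} \left(-5\right) = - \frac{5}{2}$)
$\left(-11\right) 44 X{\left(0,f{\left(5,1 \right)} \right)} = \left(-11\right) 44 \left(- \frac{5}{2}\right) = \left(-484\right) \left(- \frac{5}{2}\right) = 1210$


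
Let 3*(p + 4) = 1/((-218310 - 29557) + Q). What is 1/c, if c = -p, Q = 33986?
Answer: 641643/2566573 ≈ 0.25000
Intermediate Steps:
p = -2566573/641643 (p = -4 + 1/(3*((-218310 - 29557) + 33986)) = -4 + 1/(3*(-247867 + 33986)) = -4 + (⅓)/(-213881) = -4 + (⅓)*(-1/213881) = -4 - 1/641643 = -2566573/641643 ≈ -4.0000)
c = 2566573/641643 (c = -1*(-2566573/641643) = 2566573/641643 ≈ 4.0000)
1/c = 1/(2566573/641643) = 641643/2566573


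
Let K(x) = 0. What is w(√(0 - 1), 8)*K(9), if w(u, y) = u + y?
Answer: 0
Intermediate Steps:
w(√(0 - 1), 8)*K(9) = (√(0 - 1) + 8)*0 = (√(-1) + 8)*0 = (I + 8)*0 = (8 + I)*0 = 0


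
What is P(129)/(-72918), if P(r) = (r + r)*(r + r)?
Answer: -3698/4051 ≈ -0.91286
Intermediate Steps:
P(r) = 4*r² (P(r) = (2*r)*(2*r) = 4*r²)
P(129)/(-72918) = (4*129²)/(-72918) = (4*16641)*(-1/72918) = 66564*(-1/72918) = -3698/4051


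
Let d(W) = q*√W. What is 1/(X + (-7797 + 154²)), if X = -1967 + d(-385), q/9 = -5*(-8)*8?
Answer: 109/26468768 - 45*I*√385/52937536 ≈ 4.1181e-6 - 1.6679e-5*I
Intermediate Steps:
q = 2880 (q = 9*(-5*(-8)*8) = 9*(40*8) = 9*320 = 2880)
d(W) = 2880*√W
X = -1967 + 2880*I*√385 (X = -1967 + 2880*√(-385) = -1967 + 2880*(I*√385) = -1967 + 2880*I*√385 ≈ -1967.0 + 56510.0*I)
1/(X + (-7797 + 154²)) = 1/((-1967 + 2880*I*√385) + (-7797 + 154²)) = 1/((-1967 + 2880*I*√385) + (-7797 + 23716)) = 1/((-1967 + 2880*I*√385) + 15919) = 1/(13952 + 2880*I*√385)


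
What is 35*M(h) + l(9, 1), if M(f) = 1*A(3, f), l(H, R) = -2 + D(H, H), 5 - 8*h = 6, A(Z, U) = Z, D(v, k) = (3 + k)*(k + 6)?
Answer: 283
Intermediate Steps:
D(v, k) = (3 + k)*(6 + k)
h = -⅛ (h = 5/8 - ⅛*6 = 5/8 - ¾ = -⅛ ≈ -0.12500)
l(H, R) = 16 + H² + 9*H (l(H, R) = -2 + (18 + H² + 9*H) = 16 + H² + 9*H)
M(f) = 3 (M(f) = 1*3 = 3)
35*M(h) + l(9, 1) = 35*3 + (16 + 9² + 9*9) = 105 + (16 + 81 + 81) = 105 + 178 = 283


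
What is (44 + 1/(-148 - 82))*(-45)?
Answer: -91071/46 ≈ -1979.8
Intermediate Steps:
(44 + 1/(-148 - 82))*(-45) = (44 + 1/(-230))*(-45) = (44 - 1/230)*(-45) = (10119/230)*(-45) = -91071/46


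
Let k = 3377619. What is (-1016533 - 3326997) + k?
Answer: -965911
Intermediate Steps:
(-1016533 - 3326997) + k = (-1016533 - 3326997) + 3377619 = -4343530 + 3377619 = -965911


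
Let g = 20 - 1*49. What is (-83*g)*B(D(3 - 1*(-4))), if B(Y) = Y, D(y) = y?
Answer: 16849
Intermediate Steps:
g = -29 (g = 20 - 49 = -29)
(-83*g)*B(D(3 - 1*(-4))) = (-83*(-29))*(3 - 1*(-4)) = 2407*(3 + 4) = 2407*7 = 16849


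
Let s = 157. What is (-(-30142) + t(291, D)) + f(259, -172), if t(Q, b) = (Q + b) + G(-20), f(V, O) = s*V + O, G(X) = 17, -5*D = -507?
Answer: 355212/5 ≈ 71042.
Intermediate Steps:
D = 507/5 (D = -1/5*(-507) = 507/5 ≈ 101.40)
f(V, O) = O + 157*V (f(V, O) = 157*V + O = O + 157*V)
t(Q, b) = 17 + Q + b (t(Q, b) = (Q + b) + 17 = 17 + Q + b)
(-(-30142) + t(291, D)) + f(259, -172) = (-(-30142) + (17 + 291 + 507/5)) + (-172 + 157*259) = (-2153*(-14) + 2047/5) + (-172 + 40663) = (30142 + 2047/5) + 40491 = 152757/5 + 40491 = 355212/5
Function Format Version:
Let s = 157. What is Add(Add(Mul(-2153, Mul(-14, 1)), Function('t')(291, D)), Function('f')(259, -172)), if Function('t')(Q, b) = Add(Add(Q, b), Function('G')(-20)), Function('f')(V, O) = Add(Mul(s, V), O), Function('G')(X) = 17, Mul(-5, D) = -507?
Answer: Rational(355212, 5) ≈ 71042.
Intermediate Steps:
D = Rational(507, 5) (D = Mul(Rational(-1, 5), -507) = Rational(507, 5) ≈ 101.40)
Function('f')(V, O) = Add(O, Mul(157, V)) (Function('f')(V, O) = Add(Mul(157, V), O) = Add(O, Mul(157, V)))
Function('t')(Q, b) = Add(17, Q, b) (Function('t')(Q, b) = Add(Add(Q, b), 17) = Add(17, Q, b))
Add(Add(Mul(-2153, Mul(-14, 1)), Function('t')(291, D)), Function('f')(259, -172)) = Add(Add(Mul(-2153, Mul(-14, 1)), Add(17, 291, Rational(507, 5))), Add(-172, Mul(157, 259))) = Add(Add(Mul(-2153, -14), Rational(2047, 5)), Add(-172, 40663)) = Add(Add(30142, Rational(2047, 5)), 40491) = Add(Rational(152757, 5), 40491) = Rational(355212, 5)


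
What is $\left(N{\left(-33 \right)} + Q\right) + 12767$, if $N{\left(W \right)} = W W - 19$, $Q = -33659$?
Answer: $-19822$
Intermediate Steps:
$N{\left(W \right)} = -19 + W^{2}$ ($N{\left(W \right)} = W^{2} - 19 = -19 + W^{2}$)
$\left(N{\left(-33 \right)} + Q\right) + 12767 = \left(\left(-19 + \left(-33\right)^{2}\right) - 33659\right) + 12767 = \left(\left(-19 + 1089\right) - 33659\right) + 12767 = \left(1070 - 33659\right) + 12767 = -32589 + 12767 = -19822$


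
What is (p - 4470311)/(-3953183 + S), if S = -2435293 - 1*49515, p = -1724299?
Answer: 2064870/2145997 ≈ 0.96220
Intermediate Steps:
S = -2484808 (S = -2435293 - 49515 = -2484808)
(p - 4470311)/(-3953183 + S) = (-1724299 - 4470311)/(-3953183 - 2484808) = -6194610/(-6437991) = -6194610*(-1/6437991) = 2064870/2145997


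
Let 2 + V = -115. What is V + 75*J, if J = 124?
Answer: 9183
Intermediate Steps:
V = -117 (V = -2 - 115 = -117)
V + 75*J = -117 + 75*124 = -117 + 9300 = 9183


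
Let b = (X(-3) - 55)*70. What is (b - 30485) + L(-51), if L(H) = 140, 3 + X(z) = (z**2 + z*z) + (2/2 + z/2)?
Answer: -33180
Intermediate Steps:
X(z) = -2 + z/2 + 2*z**2 (X(z) = -3 + ((z**2 + z*z) + (2/2 + z/2)) = -3 + ((z**2 + z**2) + (2*(1/2) + z*(1/2))) = -3 + (2*z**2 + (1 + z/2)) = -3 + (1 + z/2 + 2*z**2) = -2 + z/2 + 2*z**2)
b = -2835 (b = ((-2 + (1/2)*(-3) + 2*(-3)**2) - 55)*70 = ((-2 - 3/2 + 2*9) - 55)*70 = ((-2 - 3/2 + 18) - 55)*70 = (29/2 - 55)*70 = -81/2*70 = -2835)
(b - 30485) + L(-51) = (-2835 - 30485) + 140 = -33320 + 140 = -33180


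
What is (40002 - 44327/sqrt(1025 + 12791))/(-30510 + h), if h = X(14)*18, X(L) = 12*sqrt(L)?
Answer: -3766855/2871009 - 26668*sqrt(14)/2871009 + 44327*sqrt(12089)/14874697629 + 25044755*sqrt(3454)/118997581032 ≈ -1.3341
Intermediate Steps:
h = 216*sqrt(14) (h = (12*sqrt(14))*18 = 216*sqrt(14) ≈ 808.20)
(40002 - 44327/sqrt(1025 + 12791))/(-30510 + h) = (40002 - 44327/sqrt(1025 + 12791))/(-30510 + 216*sqrt(14)) = (40002 - 44327*sqrt(3454)/6908)/(-30510 + 216*sqrt(14))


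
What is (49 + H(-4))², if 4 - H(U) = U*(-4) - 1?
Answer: 1444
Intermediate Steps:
H(U) = 5 + 4*U (H(U) = 4 - (U*(-4) - 1) = 4 - (-4*U - 1) = 4 - (-1 - 4*U) = 4 + (1 + 4*U) = 5 + 4*U)
(49 + H(-4))² = (49 + (5 + 4*(-4)))² = (49 + (5 - 16))² = (49 - 11)² = 38² = 1444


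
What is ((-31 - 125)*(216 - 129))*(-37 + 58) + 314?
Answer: -284698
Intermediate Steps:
((-31 - 125)*(216 - 129))*(-37 + 58) + 314 = -156*87*21 + 314 = -13572*21 + 314 = -285012 + 314 = -284698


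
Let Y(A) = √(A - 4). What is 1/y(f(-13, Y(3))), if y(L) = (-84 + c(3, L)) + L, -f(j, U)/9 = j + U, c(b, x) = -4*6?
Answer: 1/18 + I/18 ≈ 0.055556 + 0.055556*I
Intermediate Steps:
Y(A) = √(-4 + A)
c(b, x) = -24
f(j, U) = -9*U - 9*j (f(j, U) = -9*(j + U) = -9*(U + j) = -9*U - 9*j)
y(L) = -108 + L (y(L) = (-84 - 24) + L = -108 + L)
1/y(f(-13, Y(3))) = 1/(-108 + (-9*√(-4 + 3) - 9*(-13))) = 1/(-108 + (-9*I + 117)) = 1/(-108 + (117 - 9*I)) = 1/(9 - 9*I) = (9 + 9*I)/162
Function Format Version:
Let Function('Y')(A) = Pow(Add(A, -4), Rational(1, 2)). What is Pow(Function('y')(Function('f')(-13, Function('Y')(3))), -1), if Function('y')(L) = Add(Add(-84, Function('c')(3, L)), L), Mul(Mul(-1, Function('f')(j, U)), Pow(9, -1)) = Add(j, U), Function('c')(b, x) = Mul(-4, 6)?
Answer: Add(Rational(1, 18), Mul(Rational(1, 18), I)) ≈ Add(0.055556, Mul(0.055556, I))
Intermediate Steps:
Function('Y')(A) = Pow(Add(-4, A), Rational(1, 2))
Function('c')(b, x) = -24
Function('f')(j, U) = Add(Mul(-9, U), Mul(-9, j)) (Function('f')(j, U) = Mul(-9, Add(j, U)) = Mul(-9, Add(U, j)) = Add(Mul(-9, U), Mul(-9, j)))
Function('y')(L) = Add(-108, L) (Function('y')(L) = Add(Add(-84, -24), L) = Add(-108, L))
Pow(Function('y')(Function('f')(-13, Function('Y')(3))), -1) = Pow(Add(-108, Add(Mul(-9, Pow(Add(-4, 3), Rational(1, 2))), Mul(-9, -13))), -1) = Pow(Add(-108, Add(Mul(-9, Pow(-1, Rational(1, 2))), 117)), -1) = Pow(Add(-108, Add(Mul(-9, I), 117)), -1) = Pow(Add(-108, Add(117, Mul(-9, I))), -1) = Pow(Add(9, Mul(-9, I)), -1) = Mul(Rational(1, 162), Add(9, Mul(9, I)))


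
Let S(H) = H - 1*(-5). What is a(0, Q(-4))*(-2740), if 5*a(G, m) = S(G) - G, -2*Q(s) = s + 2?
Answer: -2740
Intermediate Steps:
S(H) = 5 + H (S(H) = H + 5 = 5 + H)
Q(s) = -1 - s/2 (Q(s) = -(s + 2)/2 = -(2 + s)/2 = -1 - s/2)
a(G, m) = 1 (a(G, m) = ((5 + G) - G)/5 = (⅕)*5 = 1)
a(0, Q(-4))*(-2740) = 1*(-2740) = -2740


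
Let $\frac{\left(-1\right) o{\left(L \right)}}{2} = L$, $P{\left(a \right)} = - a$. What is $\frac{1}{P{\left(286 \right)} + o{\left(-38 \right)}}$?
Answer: $- \frac{1}{210} \approx -0.0047619$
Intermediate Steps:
$o{\left(L \right)} = - 2 L$
$\frac{1}{P{\left(286 \right)} + o{\left(-38 \right)}} = \frac{1}{\left(-1\right) 286 - -76} = \frac{1}{-286 + 76} = \frac{1}{-210} = - \frac{1}{210}$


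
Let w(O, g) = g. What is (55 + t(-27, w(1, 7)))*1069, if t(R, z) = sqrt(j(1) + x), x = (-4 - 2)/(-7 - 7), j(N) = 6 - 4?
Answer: 58795 + 1069*sqrt(119)/7 ≈ 60461.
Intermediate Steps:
j(N) = 2
x = 3/7 (x = -6/(-14) = -6*(-1/14) = 3/7 ≈ 0.42857)
t(R, z) = sqrt(119)/7 (t(R, z) = sqrt(2 + 3/7) = sqrt(17/7) = sqrt(119)/7)
(55 + t(-27, w(1, 7)))*1069 = (55 + sqrt(119)/7)*1069 = 58795 + 1069*sqrt(119)/7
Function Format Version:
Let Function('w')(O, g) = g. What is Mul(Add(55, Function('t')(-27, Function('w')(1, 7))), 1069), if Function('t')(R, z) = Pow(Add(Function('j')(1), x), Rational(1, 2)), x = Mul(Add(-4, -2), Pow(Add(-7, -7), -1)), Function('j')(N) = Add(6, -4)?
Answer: Add(58795, Mul(Rational(1069, 7), Pow(119, Rational(1, 2)))) ≈ 60461.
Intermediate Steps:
Function('j')(N) = 2
x = Rational(3, 7) (x = Mul(-6, Pow(-14, -1)) = Mul(-6, Rational(-1, 14)) = Rational(3, 7) ≈ 0.42857)
Function('t')(R, z) = Mul(Rational(1, 7), Pow(119, Rational(1, 2))) (Function('t')(R, z) = Pow(Add(2, Rational(3, 7)), Rational(1, 2)) = Pow(Rational(17, 7), Rational(1, 2)) = Mul(Rational(1, 7), Pow(119, Rational(1, 2))))
Mul(Add(55, Function('t')(-27, Function('w')(1, 7))), 1069) = Mul(Add(55, Mul(Rational(1, 7), Pow(119, Rational(1, 2)))), 1069) = Add(58795, Mul(Rational(1069, 7), Pow(119, Rational(1, 2))))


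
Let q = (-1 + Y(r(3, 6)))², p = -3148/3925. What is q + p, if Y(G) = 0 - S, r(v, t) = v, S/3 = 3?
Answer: 389352/3925 ≈ 99.198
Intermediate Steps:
S = 9 (S = 3*3 = 9)
p = -3148/3925 (p = -3148*1/3925 = -3148/3925 ≈ -0.80204)
Y(G) = -9 (Y(G) = 0 - 1*9 = 0 - 9 = -9)
q = 100 (q = (-1 - 9)² = (-10)² = 100)
q + p = 100 - 3148/3925 = 389352/3925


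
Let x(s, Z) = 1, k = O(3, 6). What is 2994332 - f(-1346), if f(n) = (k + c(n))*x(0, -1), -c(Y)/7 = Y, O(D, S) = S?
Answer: 2984904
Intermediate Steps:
k = 6
c(Y) = -7*Y
f(n) = 6 - 7*n (f(n) = (6 - 7*n)*1 = 6 - 7*n)
2994332 - f(-1346) = 2994332 - (6 - 7*(-1346)) = 2994332 - (6 + 9422) = 2994332 - 1*9428 = 2994332 - 9428 = 2984904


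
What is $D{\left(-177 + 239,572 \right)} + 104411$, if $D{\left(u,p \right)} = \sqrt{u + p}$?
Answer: $104411 + \sqrt{634} \approx 1.0444 \cdot 10^{5}$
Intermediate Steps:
$D{\left(u,p \right)} = \sqrt{p + u}$
$D{\left(-177 + 239,572 \right)} + 104411 = \sqrt{572 + \left(-177 + 239\right)} + 104411 = \sqrt{572 + 62} + 104411 = \sqrt{634} + 104411 = 104411 + \sqrt{634}$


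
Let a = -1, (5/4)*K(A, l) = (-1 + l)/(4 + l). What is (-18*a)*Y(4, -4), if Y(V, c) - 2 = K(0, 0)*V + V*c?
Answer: -1332/5 ≈ -266.40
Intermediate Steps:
K(A, l) = 4*(-1 + l)/(5*(4 + l)) (K(A, l) = 4*((-1 + l)/(4 + l))/5 = 4*(-1 + l)/(5*(4 + l)))
Y(V, c) = 2 - V/5 + V*c (Y(V, c) = 2 + ((4*(-1 + 0)/(5*(4 + 0)))*V + V*c) = 2 + (((⅘)*(-1)/4)*V + V*c) = 2 + (((⅘)*(¼)*(-1))*V + V*c) = 2 + (-V/5 + V*c) = 2 - V/5 + V*c)
(-18*a)*Y(4, -4) = (-18*(-1))*(2 - ⅕*4 + 4*(-4)) = 18*(2 - ⅘ - 16) = 18*(-74/5) = -1332/5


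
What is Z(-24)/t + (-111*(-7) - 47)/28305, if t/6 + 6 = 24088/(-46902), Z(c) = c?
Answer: 276662972/432358875 ≈ 0.63989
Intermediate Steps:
t = -305500/7817 (t = -36 + 6*(24088/(-46902)) = -36 + 6*(24088*(-1/46902)) = -36 + 6*(-12044/23451) = -36 - 24088/7817 = -305500/7817 ≈ -39.081)
Z(-24)/t + (-111*(-7) - 47)/28305 = -24/(-305500/7817) + (-111*(-7) - 47)/28305 = -24*(-7817/305500) + (777 - 47)*(1/28305) = 46902/76375 + 730*(1/28305) = 46902/76375 + 146/5661 = 276662972/432358875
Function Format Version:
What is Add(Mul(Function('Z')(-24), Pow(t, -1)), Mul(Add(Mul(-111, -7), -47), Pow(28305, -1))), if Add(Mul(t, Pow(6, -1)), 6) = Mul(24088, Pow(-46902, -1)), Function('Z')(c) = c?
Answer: Rational(276662972, 432358875) ≈ 0.63989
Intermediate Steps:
t = Rational(-305500, 7817) (t = Add(-36, Mul(6, Mul(24088, Pow(-46902, -1)))) = Add(-36, Mul(6, Mul(24088, Rational(-1, 46902)))) = Add(-36, Mul(6, Rational(-12044, 23451))) = Add(-36, Rational(-24088, 7817)) = Rational(-305500, 7817) ≈ -39.081)
Add(Mul(Function('Z')(-24), Pow(t, -1)), Mul(Add(Mul(-111, -7), -47), Pow(28305, -1))) = Add(Mul(-24, Pow(Rational(-305500, 7817), -1)), Mul(Add(Mul(-111, -7), -47), Pow(28305, -1))) = Add(Mul(-24, Rational(-7817, 305500)), Mul(Add(777, -47), Rational(1, 28305))) = Add(Rational(46902, 76375), Mul(730, Rational(1, 28305))) = Add(Rational(46902, 76375), Rational(146, 5661)) = Rational(276662972, 432358875)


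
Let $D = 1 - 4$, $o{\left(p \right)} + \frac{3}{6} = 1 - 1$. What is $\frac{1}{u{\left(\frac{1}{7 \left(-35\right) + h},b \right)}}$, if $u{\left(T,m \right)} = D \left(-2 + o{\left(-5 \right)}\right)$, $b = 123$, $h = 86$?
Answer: $\frac{2}{15} \approx 0.13333$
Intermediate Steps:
$o{\left(p \right)} = - \frac{1}{2}$ ($o{\left(p \right)} = - \frac{1}{2} + \left(1 - 1\right) = - \frac{1}{2} + 0 = - \frac{1}{2}$)
$D = -3$
$u{\left(T,m \right)} = \frac{15}{2}$ ($u{\left(T,m \right)} = - 3 \left(-2 - \frac{1}{2}\right) = \left(-3\right) \left(- \frac{5}{2}\right) = \frac{15}{2}$)
$\frac{1}{u{\left(\frac{1}{7 \left(-35\right) + h},b \right)}} = \frac{1}{\frac{15}{2}} = \frac{2}{15}$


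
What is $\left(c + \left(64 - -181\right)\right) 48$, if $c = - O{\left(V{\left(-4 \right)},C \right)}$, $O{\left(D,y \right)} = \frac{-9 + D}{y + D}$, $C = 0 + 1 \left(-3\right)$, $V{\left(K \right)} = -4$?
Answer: $\frac{81696}{7} \approx 11671.0$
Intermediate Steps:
$C = -3$ ($C = 0 - 3 = -3$)
$O{\left(D,y \right)} = \frac{-9 + D}{D + y}$
$c = - \frac{13}{7}$ ($c = - \frac{-9 - 4}{-4 - 3} = - \frac{-13}{-7} = - \frac{\left(-1\right) \left(-13\right)}{7} = \left(-1\right) \frac{13}{7} = - \frac{13}{7} \approx -1.8571$)
$\left(c + \left(64 - -181\right)\right) 48 = \left(- \frac{13}{7} + \left(64 - -181\right)\right) 48 = \left(- \frac{13}{7} + \left(64 + 181\right)\right) 48 = \left(- \frac{13}{7} + 245\right) 48 = \frac{1702}{7} \cdot 48 = \frac{81696}{7}$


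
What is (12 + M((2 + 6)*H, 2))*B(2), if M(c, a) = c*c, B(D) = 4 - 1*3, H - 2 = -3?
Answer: 76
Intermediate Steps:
H = -1 (H = 2 - 3 = -1)
B(D) = 1 (B(D) = 4 - 3 = 1)
M(c, a) = c²
(12 + M((2 + 6)*H, 2))*B(2) = (12 + ((2 + 6)*(-1))²)*1 = (12 + (8*(-1))²)*1 = (12 + (-8)²)*1 = (12 + 64)*1 = 76*1 = 76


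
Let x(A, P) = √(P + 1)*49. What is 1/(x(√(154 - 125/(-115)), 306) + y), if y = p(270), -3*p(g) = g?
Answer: 90/729007 + 49*√307/729007 ≈ 0.0013012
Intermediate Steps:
p(g) = -g/3
y = -90 (y = -⅓*270 = -90)
x(A, P) = 49*√(1 + P) (x(A, P) = √(1 + P)*49 = 49*√(1 + P))
1/(x(√(154 - 125/(-115)), 306) + y) = 1/(49*√(1 + 306) - 90) = 1/(49*√307 - 90) = 1/(-90 + 49*√307)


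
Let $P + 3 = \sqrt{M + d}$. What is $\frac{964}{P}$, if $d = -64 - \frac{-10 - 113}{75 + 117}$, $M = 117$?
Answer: $\frac{185088}{2857} + \frac{7712 \sqrt{3433}}{2857} \approx 222.94$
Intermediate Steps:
$d = - \frac{4055}{64}$ ($d = -64 - - \frac{123}{192} = -64 - \left(-123\right) \frac{1}{192} = -64 - - \frac{41}{64} = -64 + \frac{41}{64} = - \frac{4055}{64} \approx -63.359$)
$P = -3 + \frac{\sqrt{3433}}{8}$ ($P = -3 + \sqrt{117 - \frac{4055}{64}} = -3 + \sqrt{\frac{3433}{64}} = -3 + \frac{\sqrt{3433}}{8} \approx 4.324$)
$\frac{964}{P} = \frac{964}{-3 + \frac{\sqrt{3433}}{8}}$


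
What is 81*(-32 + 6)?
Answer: -2106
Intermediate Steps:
81*(-32 + 6) = 81*(-26) = -2106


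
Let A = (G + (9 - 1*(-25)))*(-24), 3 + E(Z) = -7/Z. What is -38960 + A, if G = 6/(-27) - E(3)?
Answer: -119696/3 ≈ -39899.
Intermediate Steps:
E(Z) = -3 - 7/Z
G = 46/9 (G = 6/(-27) - (-3 - 7/3) = 6*(-1/27) - (-3 - 7*⅓) = -2/9 - (-3 - 7/3) = -2/9 - 1*(-16/3) = -2/9 + 16/3 = 46/9 ≈ 5.1111)
A = -2816/3 (A = (46/9 + (9 - 1*(-25)))*(-24) = (46/9 + (9 + 25))*(-24) = (46/9 + 34)*(-24) = (352/9)*(-24) = -2816/3 ≈ -938.67)
-38960 + A = -38960 - 2816/3 = -119696/3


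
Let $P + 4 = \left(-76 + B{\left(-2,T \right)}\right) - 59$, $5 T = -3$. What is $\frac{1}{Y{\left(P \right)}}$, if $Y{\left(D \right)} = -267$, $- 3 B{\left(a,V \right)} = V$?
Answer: $- \frac{1}{267} \approx -0.0037453$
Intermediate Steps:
$T = - \frac{3}{5}$ ($T = \frac{1}{5} \left(-3\right) = - \frac{3}{5} \approx -0.6$)
$B{\left(a,V \right)} = - \frac{V}{3}$
$P = - \frac{694}{5}$ ($P = -4 - \frac{674}{5} = - \frac{694}{5} \approx -138.8$)
$\frac{1}{Y{\left(P \right)}} = \frac{1}{-267} = - \frac{1}{267}$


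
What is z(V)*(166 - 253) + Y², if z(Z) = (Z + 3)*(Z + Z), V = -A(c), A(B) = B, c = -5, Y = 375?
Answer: 133665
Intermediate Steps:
V = 5 (V = -1*(-5) = 5)
z(Z) = 2*Z*(3 + Z) (z(Z) = (3 + Z)*(2*Z) = 2*Z*(3 + Z))
z(V)*(166 - 253) + Y² = (2*5*(3 + 5))*(166 - 253) + 375² = (2*5*8)*(-87) + 140625 = 80*(-87) + 140625 = -6960 + 140625 = 133665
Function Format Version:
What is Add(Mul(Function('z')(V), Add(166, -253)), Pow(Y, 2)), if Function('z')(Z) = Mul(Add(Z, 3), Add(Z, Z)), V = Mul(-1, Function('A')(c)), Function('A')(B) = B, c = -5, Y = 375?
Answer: 133665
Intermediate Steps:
V = 5 (V = Mul(-1, -5) = 5)
Function('z')(Z) = Mul(2, Z, Add(3, Z)) (Function('z')(Z) = Mul(Add(3, Z), Mul(2, Z)) = Mul(2, Z, Add(3, Z)))
Add(Mul(Function('z')(V), Add(166, -253)), Pow(Y, 2)) = Add(Mul(Mul(2, 5, Add(3, 5)), Add(166, -253)), Pow(375, 2)) = Add(Mul(Mul(2, 5, 8), -87), 140625) = Add(Mul(80, -87), 140625) = Add(-6960, 140625) = 133665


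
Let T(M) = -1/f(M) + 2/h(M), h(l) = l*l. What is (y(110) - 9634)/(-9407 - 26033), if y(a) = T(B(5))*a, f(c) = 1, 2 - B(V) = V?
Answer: 21869/79740 ≈ 0.27425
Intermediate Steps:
h(l) = l²
B(V) = 2 - V
T(M) = -1 + 2/M² (T(M) = -1/1 + 2/(M²) = -1*1 + 2/M² = -1 + 2/M²)
y(a) = -7*a/9 (y(a) = (-1 + 2/(2 - 1*5)²)*a = (-1 + 2/(2 - 5)²)*a = (-1 + 2/(-3)²)*a = (-1 + 2*(⅑))*a = (-1 + 2/9)*a = -7*a/9)
(y(110) - 9634)/(-9407 - 26033) = (-7/9*110 - 9634)/(-9407 - 26033) = (-770/9 - 9634)/(-35440) = -87476/9*(-1/35440) = 21869/79740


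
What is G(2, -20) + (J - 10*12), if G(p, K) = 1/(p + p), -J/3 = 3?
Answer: -515/4 ≈ -128.75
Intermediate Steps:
J = -9 (J = -3*3 = -9)
G(p, K) = 1/(2*p)
G(2, -20) + (J - 10*12) = (½)/2 + (-9 - 10*12) = (½)*(½) + (-9 - 120) = ¼ - 129 = -515/4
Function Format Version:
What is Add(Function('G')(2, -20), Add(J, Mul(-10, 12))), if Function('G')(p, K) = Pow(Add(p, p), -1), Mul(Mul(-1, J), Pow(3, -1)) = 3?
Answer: Rational(-515, 4) ≈ -128.75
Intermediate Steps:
J = -9 (J = Mul(-3, 3) = -9)
Function('G')(p, K) = Mul(Rational(1, 2), Pow(p, -1)) (Function('G')(p, K) = Pow(Mul(2, p), -1) = Mul(Rational(1, 2), Pow(p, -1)))
Add(Function('G')(2, -20), Add(J, Mul(-10, 12))) = Add(Mul(Rational(1, 2), Pow(2, -1)), Add(-9, Mul(-10, 12))) = Add(Mul(Rational(1, 2), Rational(1, 2)), Add(-9, -120)) = Add(Rational(1, 4), -129) = Rational(-515, 4)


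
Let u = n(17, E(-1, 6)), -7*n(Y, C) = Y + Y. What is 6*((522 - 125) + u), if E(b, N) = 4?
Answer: 16470/7 ≈ 2352.9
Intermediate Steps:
n(Y, C) = -2*Y/7 (n(Y, C) = -(Y + Y)/7 = -2*Y/7)
u = -34/7 (u = -2/7*17 = -34/7 ≈ -4.8571)
6*((522 - 125) + u) = 6*((522 - 125) - 34/7) = 6*(397 - 34/7) = 6*(2745/7) = 16470/7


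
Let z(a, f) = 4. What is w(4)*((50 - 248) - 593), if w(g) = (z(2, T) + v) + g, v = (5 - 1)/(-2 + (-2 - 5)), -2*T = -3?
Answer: -53788/9 ≈ -5976.4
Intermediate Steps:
T = 3/2 (T = -1/2*(-3) = 3/2 ≈ 1.5000)
v = -4/9 (v = 4/(-2 - 7) = 4/(-9) = 4*(-1/9) = -4/9 ≈ -0.44444)
w(g) = 32/9 + g (w(g) = (4 - 4/9) + g = 32/9 + g)
w(4)*((50 - 248) - 593) = (32/9 + 4)*((50 - 248) - 593) = 68*(-198 - 593)/9 = (68/9)*(-791) = -53788/9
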